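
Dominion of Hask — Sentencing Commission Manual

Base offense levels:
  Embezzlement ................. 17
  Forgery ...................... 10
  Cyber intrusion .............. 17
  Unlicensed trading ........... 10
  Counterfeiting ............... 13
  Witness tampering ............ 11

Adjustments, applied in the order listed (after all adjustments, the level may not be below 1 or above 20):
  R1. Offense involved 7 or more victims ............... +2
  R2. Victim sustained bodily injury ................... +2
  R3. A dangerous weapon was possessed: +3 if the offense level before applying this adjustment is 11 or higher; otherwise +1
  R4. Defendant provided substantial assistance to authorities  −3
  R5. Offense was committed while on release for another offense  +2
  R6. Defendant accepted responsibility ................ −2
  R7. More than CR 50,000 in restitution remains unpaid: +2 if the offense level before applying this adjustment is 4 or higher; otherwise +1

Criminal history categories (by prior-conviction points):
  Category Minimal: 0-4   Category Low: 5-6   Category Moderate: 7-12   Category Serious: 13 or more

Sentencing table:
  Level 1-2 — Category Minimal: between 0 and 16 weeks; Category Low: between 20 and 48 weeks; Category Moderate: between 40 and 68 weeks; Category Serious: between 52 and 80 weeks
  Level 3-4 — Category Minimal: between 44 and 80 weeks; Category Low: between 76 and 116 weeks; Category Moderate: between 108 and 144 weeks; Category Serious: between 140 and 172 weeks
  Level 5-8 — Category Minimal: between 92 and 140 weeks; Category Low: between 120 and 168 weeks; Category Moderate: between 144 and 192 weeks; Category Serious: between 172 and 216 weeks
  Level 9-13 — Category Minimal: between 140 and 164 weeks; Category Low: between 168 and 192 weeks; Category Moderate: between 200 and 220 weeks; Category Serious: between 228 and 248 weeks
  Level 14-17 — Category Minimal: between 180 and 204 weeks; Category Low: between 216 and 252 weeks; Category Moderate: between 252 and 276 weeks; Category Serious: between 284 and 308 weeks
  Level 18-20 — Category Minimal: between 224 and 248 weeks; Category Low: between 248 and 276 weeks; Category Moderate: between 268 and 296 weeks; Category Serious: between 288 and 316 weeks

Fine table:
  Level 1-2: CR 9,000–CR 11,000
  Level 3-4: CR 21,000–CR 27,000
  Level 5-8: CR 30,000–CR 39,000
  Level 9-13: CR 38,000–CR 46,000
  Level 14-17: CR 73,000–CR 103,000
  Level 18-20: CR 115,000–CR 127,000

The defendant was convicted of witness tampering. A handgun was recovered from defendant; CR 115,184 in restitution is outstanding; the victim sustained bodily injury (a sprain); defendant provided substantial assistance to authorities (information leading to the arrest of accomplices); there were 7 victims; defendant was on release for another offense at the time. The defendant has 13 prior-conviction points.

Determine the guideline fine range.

Base offense level for witness tampering: 11.
R1 applies: 11 + 2 = 13.
R2 applies: 13 + 2 = 15.
R3 applies (level before this adjustment is 15 ≥ 11, so +3): 15 + 3 = 18.
R4 applies: 18 − 3 = 15.
R5 applies: 15 + 2 = 17.
R7 applies (level before this adjustment is 17 ≥ 4, so +2): 17 + 2 = 19.
Final offense level: 19.
Level 19 falls in the 18-20 band.
Fine table: Level 18-20 → CR 115,000–CR 127,000.

CR 115,000–CR 127,000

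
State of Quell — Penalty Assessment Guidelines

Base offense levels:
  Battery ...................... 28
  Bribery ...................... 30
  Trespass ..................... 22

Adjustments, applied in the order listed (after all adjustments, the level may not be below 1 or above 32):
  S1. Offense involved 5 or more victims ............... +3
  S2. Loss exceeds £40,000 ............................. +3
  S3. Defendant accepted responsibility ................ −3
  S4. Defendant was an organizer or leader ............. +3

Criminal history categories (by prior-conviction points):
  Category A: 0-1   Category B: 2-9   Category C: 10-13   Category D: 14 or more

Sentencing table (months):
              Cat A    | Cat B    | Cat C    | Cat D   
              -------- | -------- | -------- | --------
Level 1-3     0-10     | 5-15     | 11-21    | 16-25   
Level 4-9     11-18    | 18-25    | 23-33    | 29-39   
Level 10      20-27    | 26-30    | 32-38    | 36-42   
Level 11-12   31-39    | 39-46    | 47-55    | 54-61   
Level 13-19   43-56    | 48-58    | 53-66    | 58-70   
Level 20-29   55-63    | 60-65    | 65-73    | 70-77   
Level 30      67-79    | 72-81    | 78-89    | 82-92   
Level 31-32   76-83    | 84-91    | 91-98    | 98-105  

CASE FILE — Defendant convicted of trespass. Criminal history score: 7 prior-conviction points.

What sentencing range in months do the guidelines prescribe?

60-65 months

Base offense level for trespass: 22.
Final offense level: 22.
Criminal history: 7 prior points → Category B (2-9).
Level 22 falls in the 20-29 band.
Grid: Level 20-29 × Category B = 60-65 months.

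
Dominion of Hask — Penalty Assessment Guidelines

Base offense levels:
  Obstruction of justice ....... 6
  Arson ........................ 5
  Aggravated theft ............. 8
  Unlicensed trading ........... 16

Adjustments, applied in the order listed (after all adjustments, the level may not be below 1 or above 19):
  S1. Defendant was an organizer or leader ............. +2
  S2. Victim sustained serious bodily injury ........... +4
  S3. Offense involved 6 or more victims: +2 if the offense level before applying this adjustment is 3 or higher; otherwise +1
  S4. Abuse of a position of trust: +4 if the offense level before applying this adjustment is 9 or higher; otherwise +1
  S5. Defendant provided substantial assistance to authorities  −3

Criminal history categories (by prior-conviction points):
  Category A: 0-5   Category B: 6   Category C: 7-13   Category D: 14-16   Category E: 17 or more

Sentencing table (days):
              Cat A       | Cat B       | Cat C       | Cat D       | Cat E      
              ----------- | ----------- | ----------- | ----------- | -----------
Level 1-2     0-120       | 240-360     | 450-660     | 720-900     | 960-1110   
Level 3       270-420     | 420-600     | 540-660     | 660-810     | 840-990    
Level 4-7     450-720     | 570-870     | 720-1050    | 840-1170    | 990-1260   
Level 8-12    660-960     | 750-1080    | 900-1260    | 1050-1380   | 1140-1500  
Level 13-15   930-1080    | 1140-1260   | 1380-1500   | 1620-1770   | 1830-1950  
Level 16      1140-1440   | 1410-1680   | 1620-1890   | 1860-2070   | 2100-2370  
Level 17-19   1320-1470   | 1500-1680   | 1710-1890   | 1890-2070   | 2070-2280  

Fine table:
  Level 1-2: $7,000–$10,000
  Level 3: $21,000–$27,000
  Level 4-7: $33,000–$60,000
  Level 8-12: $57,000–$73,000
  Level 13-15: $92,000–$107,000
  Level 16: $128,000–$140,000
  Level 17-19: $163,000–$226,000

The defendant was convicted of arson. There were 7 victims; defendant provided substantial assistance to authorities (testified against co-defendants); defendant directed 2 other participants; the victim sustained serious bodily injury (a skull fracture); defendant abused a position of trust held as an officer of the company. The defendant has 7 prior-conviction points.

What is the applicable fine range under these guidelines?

Base offense level for arson: 5.
S1 applies: 5 + 2 = 7.
S2 applies: 7 + 4 = 11.
S3 applies (level before this adjustment is 11 ≥ 3, so +2): 11 + 2 = 13.
S4 applies (level before this adjustment is 13 ≥ 9, so +4): 13 + 4 = 17.
S5 applies: 17 − 3 = 14.
Final offense level: 14.
Level 14 falls in the 13-15 band.
Fine table: Level 13-15 → $92,000–$107,000.

$92,000–$107,000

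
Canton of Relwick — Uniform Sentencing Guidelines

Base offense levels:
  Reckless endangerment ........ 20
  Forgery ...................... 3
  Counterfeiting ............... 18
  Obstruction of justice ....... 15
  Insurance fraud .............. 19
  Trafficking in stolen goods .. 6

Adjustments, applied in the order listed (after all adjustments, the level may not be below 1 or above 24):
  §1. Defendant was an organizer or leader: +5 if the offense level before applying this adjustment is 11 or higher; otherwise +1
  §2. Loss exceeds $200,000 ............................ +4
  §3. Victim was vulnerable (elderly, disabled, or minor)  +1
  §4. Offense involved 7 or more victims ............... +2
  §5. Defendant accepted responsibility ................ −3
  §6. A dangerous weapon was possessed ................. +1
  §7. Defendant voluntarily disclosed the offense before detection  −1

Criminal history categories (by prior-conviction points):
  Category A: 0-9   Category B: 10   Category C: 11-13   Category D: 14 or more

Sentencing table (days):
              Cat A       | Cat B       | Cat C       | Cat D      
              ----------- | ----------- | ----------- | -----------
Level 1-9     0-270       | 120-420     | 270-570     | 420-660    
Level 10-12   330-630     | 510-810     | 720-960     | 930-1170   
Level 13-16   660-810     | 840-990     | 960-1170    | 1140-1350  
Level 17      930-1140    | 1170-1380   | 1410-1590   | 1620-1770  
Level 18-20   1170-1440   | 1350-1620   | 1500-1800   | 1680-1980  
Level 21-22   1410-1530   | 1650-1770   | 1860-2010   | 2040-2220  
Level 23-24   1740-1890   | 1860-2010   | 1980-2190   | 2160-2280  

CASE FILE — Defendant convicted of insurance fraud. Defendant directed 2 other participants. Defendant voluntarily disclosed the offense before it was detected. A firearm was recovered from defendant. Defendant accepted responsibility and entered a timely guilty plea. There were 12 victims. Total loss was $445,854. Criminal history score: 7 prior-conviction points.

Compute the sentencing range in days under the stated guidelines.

Base offense level for insurance fraud: 19.
§1 applies (level before this adjustment is 19 ≥ 11, so +5): 19 + 5 = 24.
§2 applies: 24 + 4 = 28.
§3 does not apply.
§4 applies: 28 + 2 = 30.
§5 applies: 30 − 3 = 27.
§6 applies: 27 + 1 = 28.
§7 applies: 28 − 1 = 27.
Level 27 exceeds the maximum of 24; capped at 24.
Final offense level: 24.
Criminal history: 7 prior points → Category A (0-9).
Level 24 falls in the 23-24 band.
Grid: Level 23-24 × Category A = 1740-1890 days.

1740-1890 days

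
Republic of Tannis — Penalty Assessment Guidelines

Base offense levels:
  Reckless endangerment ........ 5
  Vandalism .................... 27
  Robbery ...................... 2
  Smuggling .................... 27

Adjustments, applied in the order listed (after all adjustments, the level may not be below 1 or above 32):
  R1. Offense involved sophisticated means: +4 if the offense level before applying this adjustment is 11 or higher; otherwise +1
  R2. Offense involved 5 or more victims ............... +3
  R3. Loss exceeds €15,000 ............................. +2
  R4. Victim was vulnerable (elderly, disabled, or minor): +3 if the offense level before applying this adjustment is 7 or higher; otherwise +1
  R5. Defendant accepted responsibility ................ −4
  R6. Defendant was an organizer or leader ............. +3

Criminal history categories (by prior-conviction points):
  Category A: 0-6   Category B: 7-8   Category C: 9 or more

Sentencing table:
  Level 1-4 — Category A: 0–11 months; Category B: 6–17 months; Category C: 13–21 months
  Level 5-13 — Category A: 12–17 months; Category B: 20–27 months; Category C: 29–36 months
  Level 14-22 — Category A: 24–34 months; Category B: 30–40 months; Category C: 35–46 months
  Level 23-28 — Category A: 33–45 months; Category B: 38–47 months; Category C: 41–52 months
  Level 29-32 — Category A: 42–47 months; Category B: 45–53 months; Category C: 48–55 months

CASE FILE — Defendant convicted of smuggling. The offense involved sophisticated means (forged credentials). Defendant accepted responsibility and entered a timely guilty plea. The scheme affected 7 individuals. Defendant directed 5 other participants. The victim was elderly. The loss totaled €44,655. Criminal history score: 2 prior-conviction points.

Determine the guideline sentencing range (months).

42-47 months

Base offense level for smuggling: 27.
R1 applies (level before this adjustment is 27 ≥ 11, so +4): 27 + 4 = 31.
R2 applies: 31 + 3 = 34.
R3 applies: 34 + 2 = 36.
R4 applies (level before this adjustment is 36 ≥ 7, so +3): 36 + 3 = 39.
R5 applies: 39 − 4 = 35.
R6 applies: 35 + 3 = 38.
Level 38 exceeds the maximum of 32; capped at 32.
Final offense level: 32.
Criminal history: 2 prior points → Category A (0-6).
Level 32 falls in the 29-32 band.
Grid: Level 29-32 × Category A = 42-47 months.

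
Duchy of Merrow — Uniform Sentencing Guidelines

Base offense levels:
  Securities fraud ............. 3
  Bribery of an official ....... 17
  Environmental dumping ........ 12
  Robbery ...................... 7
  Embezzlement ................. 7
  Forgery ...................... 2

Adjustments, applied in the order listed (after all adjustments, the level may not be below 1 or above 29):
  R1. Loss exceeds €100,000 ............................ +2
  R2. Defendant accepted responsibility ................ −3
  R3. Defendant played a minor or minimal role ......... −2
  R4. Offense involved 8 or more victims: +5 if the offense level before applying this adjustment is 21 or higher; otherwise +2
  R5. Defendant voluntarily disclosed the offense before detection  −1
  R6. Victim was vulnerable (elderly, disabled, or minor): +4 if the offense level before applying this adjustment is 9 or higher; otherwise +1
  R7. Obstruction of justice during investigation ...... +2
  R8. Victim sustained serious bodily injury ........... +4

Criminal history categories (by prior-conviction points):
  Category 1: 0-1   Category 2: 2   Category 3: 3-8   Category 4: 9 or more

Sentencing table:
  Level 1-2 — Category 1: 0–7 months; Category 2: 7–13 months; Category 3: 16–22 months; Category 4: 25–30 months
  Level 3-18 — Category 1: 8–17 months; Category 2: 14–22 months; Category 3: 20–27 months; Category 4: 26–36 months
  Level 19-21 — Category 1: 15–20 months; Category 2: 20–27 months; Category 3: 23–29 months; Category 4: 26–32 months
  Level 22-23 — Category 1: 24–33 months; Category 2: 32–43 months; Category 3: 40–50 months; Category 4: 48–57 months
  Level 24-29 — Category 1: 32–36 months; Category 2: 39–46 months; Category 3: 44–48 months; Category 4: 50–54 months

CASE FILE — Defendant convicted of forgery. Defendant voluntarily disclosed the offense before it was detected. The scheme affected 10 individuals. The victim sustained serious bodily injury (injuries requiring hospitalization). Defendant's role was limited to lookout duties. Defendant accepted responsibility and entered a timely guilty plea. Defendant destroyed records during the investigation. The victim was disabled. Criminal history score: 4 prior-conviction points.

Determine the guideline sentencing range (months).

Base offense level for forgery: 2.
R1 does not apply.
R2 applies: 2 − 3 = -1.
R3 applies: -1 − 2 = -3.
R4 applies (level before this adjustment is -3 < 21, so +2): -3 + 2 = -1.
R5 applies: -1 − 1 = -2.
R6 applies (level before this adjustment is -2 < 9, so +1): -2 + 1 = -1.
R7 applies: -1 + 2 = 1.
R8 applies: 1 + 4 = 5.
Final offense level: 5.
Criminal history: 4 prior points → Category 3 (3-8).
Level 5 falls in the 3-18 band.
Grid: Level 3-18 × Category 3 = 20-27 months.

20-27 months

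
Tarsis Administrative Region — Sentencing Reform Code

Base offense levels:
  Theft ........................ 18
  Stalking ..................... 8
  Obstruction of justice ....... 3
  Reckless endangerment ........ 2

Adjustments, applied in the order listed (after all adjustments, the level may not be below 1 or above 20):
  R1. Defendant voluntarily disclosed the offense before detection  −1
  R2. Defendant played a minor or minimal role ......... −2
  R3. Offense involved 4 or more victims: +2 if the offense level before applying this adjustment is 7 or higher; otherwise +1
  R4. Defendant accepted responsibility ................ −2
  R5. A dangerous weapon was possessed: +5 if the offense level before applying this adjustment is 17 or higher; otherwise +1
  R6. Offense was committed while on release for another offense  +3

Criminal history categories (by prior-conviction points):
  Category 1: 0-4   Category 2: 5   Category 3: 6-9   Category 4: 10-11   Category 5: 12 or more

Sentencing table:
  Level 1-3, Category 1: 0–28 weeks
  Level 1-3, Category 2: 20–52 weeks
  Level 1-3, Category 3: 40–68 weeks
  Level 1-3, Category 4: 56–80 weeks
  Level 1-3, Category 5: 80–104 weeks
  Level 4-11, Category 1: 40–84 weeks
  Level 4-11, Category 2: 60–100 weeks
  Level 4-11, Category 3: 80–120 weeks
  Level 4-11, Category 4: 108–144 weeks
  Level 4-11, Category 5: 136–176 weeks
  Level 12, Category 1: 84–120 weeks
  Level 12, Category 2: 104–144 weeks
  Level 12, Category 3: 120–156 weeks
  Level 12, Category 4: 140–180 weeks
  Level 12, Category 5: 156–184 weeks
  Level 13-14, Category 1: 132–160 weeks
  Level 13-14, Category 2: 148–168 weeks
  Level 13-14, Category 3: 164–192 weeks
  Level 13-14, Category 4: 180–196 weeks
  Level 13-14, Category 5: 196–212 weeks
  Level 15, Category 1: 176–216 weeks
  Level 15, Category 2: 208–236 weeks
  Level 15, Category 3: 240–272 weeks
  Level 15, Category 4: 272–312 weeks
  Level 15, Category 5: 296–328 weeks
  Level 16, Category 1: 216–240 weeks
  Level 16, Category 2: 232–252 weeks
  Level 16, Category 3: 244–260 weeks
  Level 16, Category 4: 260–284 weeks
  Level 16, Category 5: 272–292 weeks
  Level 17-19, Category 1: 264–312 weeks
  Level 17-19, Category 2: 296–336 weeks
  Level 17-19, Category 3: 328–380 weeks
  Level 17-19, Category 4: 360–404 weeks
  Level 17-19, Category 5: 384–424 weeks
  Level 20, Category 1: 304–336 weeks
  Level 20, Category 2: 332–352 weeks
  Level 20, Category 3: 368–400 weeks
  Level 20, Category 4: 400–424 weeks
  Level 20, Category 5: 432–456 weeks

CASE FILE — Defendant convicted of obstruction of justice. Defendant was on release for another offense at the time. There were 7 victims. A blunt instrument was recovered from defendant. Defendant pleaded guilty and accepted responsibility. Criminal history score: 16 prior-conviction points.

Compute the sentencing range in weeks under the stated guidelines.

Base offense level for obstruction of justice: 3.
R1 does not apply.
R2 does not apply.
R3 applies (level before this adjustment is 3 < 7, so +1): 3 + 1 = 4.
R4 applies: 4 − 2 = 2.
R5 applies (level before this adjustment is 2 < 17, so +1): 2 + 1 = 3.
R6 applies: 3 + 3 = 6.
Final offense level: 6.
Criminal history: 16 prior points → Category 5 (12+).
Level 6 falls in the 4-11 band.
Grid: Level 4-11 × Category 5 = 136-176 weeks.

136-176 weeks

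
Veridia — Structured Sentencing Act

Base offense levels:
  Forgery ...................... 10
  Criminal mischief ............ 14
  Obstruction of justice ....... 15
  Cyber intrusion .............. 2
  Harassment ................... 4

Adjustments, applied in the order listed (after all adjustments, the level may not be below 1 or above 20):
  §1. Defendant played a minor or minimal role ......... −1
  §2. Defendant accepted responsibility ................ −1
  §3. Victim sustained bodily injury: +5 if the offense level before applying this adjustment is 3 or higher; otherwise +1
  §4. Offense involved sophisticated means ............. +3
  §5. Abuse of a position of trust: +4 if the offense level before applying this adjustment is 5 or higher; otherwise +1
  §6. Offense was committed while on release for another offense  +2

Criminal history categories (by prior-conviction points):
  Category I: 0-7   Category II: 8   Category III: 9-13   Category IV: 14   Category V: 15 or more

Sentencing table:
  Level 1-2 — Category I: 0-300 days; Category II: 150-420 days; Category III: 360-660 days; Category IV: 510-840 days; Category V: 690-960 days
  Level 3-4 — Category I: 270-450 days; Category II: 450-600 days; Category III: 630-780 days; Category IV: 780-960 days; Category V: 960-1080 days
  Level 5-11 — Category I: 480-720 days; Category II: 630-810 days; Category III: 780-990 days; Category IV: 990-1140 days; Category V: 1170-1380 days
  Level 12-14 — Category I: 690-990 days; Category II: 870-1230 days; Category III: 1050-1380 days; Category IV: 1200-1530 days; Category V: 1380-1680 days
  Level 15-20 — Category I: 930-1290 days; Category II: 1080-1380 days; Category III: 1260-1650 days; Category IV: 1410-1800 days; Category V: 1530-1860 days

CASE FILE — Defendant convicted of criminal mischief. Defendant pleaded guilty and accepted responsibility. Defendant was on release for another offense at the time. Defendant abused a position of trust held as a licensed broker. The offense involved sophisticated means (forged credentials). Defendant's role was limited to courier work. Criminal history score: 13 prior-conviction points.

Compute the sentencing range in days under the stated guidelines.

1260-1650 days

Base offense level for criminal mischief: 14.
§1 applies: 14 − 1 = 13.
§2 applies: 13 − 1 = 12.
§3 does not apply.
§4 applies: 12 + 3 = 15.
§5 applies (level before this adjustment is 15 ≥ 5, so +4): 15 + 4 = 19.
§6 applies: 19 + 2 = 21.
Level 21 exceeds the maximum of 20; capped at 20.
Final offense level: 20.
Criminal history: 13 prior points → Category III (9-13).
Level 20 falls in the 15-20 band.
Grid: Level 15-20 × Category III = 1260-1650 days.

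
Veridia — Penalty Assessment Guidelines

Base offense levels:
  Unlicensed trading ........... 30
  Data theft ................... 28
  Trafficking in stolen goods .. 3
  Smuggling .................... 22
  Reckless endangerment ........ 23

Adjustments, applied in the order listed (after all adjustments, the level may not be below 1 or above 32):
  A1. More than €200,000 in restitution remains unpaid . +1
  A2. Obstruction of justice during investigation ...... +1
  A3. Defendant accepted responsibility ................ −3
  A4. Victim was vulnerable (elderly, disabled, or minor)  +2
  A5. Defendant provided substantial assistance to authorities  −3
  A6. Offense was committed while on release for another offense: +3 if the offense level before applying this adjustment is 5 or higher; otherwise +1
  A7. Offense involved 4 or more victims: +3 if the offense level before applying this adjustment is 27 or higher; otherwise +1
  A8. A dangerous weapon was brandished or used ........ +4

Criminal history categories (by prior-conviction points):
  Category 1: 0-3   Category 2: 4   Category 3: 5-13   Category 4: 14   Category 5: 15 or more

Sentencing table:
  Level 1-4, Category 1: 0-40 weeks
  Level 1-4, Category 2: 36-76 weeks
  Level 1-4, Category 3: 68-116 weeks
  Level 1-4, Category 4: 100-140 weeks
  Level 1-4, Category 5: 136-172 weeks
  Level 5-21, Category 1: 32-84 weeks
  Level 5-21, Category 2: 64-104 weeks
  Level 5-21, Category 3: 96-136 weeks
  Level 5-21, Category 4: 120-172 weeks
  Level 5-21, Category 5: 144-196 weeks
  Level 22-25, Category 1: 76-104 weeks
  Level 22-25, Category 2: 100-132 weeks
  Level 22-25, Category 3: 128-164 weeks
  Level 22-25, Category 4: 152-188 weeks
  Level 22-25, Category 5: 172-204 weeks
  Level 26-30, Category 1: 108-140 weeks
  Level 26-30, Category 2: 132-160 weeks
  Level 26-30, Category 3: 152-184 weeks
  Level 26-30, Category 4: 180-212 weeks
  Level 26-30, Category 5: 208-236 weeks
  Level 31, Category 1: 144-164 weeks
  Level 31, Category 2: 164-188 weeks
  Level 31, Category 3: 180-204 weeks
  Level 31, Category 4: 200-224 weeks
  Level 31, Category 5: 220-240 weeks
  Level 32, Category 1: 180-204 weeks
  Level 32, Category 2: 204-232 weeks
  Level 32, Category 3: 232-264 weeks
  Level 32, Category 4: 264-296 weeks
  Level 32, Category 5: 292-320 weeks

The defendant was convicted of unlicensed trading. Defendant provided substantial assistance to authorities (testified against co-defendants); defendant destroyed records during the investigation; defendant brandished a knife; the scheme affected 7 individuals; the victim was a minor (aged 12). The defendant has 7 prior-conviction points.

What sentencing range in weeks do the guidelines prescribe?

232-264 weeks

Base offense level for unlicensed trading: 30.
A2 applies: 30 + 1 = 31.
A3 does not apply.
A4 applies: 31 + 2 = 33.
A5 applies: 33 − 3 = 30.
A6 does not apply.
A7 applies (level before this adjustment is 30 ≥ 27, so +3): 30 + 3 = 33.
A8 applies: 33 + 4 = 37.
Level 37 exceeds the maximum of 32; capped at 32.
Final offense level: 32.
Criminal history: 7 prior points → Category 3 (5-13).
Level 32 falls in the 32 band.
Grid: Level 32 × Category 3 = 232-264 weeks.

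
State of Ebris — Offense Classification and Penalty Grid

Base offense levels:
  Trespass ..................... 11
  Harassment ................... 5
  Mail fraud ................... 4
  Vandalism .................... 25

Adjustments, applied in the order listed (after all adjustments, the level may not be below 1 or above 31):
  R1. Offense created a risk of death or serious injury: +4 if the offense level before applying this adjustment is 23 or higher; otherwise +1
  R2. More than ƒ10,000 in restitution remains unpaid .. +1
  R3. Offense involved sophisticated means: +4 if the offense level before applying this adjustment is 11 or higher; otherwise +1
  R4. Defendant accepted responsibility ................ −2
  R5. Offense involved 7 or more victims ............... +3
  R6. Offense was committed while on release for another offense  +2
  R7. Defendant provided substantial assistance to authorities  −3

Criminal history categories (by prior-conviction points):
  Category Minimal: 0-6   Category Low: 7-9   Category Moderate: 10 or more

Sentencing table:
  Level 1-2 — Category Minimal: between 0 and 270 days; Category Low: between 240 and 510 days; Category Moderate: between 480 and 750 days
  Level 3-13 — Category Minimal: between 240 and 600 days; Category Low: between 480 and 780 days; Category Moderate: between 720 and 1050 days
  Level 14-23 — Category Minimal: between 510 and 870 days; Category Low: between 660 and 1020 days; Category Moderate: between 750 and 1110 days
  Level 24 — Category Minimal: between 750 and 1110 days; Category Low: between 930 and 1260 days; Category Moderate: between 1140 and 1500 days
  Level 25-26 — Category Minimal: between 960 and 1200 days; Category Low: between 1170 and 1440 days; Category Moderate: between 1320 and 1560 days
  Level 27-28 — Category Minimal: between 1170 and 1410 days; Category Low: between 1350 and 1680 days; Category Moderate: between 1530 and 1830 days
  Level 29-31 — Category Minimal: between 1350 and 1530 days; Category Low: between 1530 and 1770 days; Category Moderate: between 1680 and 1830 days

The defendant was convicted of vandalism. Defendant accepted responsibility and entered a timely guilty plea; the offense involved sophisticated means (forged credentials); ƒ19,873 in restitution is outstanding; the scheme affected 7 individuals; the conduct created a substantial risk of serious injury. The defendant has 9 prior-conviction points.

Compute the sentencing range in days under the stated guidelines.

1530-1770 days

Base offense level for vandalism: 25.
R1 applies (level before this adjustment is 25 ≥ 23, so +4): 25 + 4 = 29.
R2 applies: 29 + 1 = 30.
R3 applies (level before this adjustment is 30 ≥ 11, so +4): 30 + 4 = 34.
R4 applies: 34 − 2 = 32.
R5 applies: 32 + 3 = 35.
Level 35 exceeds the maximum of 31; capped at 31.
Final offense level: 31.
Criminal history: 9 prior points → Category Low (7-9).
Level 31 falls in the 29-31 band.
Grid: Level 29-31 × Category Low = 1530-1770 days.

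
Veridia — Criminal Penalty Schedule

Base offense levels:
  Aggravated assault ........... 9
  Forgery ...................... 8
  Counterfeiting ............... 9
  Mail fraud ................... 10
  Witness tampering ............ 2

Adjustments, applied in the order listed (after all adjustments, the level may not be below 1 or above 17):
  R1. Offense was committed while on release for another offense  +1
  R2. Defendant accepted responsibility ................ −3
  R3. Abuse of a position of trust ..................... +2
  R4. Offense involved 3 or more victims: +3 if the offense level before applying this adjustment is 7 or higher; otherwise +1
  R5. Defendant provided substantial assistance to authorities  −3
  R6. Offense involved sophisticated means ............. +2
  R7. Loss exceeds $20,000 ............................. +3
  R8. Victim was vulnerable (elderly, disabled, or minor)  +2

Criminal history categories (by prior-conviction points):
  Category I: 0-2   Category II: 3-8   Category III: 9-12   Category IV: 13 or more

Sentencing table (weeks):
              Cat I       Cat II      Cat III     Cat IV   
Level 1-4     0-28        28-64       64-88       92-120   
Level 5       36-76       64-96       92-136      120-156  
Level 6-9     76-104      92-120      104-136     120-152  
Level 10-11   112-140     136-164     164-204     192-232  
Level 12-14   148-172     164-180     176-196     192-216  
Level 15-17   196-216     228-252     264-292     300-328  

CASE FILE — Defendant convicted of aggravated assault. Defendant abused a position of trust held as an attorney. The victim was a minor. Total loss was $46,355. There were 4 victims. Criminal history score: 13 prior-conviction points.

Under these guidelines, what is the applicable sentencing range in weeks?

300-328 weeks

Base offense level for aggravated assault: 9.
R1 does not apply.
R2 does not apply.
R3 applies: 9 + 2 = 11.
R4 applies (level before this adjustment is 11 ≥ 7, so +3): 11 + 3 = 14.
R6 does not apply.
R7 applies: 14 + 3 = 17.
R8 applies: 17 + 2 = 19.
Level 19 exceeds the maximum of 17; capped at 17.
Final offense level: 17.
Criminal history: 13 prior points → Category IV (13+).
Level 17 falls in the 15-17 band.
Grid: Level 15-17 × Category IV = 300-328 weeks.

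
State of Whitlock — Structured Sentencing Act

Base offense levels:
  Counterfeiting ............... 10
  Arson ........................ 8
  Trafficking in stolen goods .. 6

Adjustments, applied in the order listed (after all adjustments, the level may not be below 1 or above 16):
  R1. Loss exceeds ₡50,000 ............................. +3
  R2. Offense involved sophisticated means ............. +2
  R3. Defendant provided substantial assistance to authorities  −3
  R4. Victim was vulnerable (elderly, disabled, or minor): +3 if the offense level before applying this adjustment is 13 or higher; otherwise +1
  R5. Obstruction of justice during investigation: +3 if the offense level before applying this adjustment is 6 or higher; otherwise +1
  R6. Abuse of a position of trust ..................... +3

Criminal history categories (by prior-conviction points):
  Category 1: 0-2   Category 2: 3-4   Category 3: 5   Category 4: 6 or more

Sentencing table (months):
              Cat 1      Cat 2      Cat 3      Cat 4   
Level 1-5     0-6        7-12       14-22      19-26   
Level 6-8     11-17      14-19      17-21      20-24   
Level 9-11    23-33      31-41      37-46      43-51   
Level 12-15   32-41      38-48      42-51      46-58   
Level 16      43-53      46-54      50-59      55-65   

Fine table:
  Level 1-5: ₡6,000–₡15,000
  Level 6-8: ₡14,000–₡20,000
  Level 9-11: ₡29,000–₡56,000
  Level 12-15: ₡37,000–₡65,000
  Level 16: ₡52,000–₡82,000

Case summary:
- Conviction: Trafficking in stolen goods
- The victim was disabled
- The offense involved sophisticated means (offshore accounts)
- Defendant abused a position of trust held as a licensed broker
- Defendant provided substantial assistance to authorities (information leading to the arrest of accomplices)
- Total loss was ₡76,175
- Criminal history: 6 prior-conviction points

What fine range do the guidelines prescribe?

₡37,000–₡65,000

Base offense level for trafficking in stolen goods: 6.
R1 applies: 6 + 3 = 9.
R2 applies: 9 + 2 = 11.
R3 applies: 11 − 3 = 8.
R4 applies (level before this adjustment is 8 < 13, so +1): 8 + 1 = 9.
R6 applies: 9 + 3 = 12.
Final offense level: 12.
Level 12 falls in the 12-15 band.
Fine table: Level 12-15 → ₡37,000–₡65,000.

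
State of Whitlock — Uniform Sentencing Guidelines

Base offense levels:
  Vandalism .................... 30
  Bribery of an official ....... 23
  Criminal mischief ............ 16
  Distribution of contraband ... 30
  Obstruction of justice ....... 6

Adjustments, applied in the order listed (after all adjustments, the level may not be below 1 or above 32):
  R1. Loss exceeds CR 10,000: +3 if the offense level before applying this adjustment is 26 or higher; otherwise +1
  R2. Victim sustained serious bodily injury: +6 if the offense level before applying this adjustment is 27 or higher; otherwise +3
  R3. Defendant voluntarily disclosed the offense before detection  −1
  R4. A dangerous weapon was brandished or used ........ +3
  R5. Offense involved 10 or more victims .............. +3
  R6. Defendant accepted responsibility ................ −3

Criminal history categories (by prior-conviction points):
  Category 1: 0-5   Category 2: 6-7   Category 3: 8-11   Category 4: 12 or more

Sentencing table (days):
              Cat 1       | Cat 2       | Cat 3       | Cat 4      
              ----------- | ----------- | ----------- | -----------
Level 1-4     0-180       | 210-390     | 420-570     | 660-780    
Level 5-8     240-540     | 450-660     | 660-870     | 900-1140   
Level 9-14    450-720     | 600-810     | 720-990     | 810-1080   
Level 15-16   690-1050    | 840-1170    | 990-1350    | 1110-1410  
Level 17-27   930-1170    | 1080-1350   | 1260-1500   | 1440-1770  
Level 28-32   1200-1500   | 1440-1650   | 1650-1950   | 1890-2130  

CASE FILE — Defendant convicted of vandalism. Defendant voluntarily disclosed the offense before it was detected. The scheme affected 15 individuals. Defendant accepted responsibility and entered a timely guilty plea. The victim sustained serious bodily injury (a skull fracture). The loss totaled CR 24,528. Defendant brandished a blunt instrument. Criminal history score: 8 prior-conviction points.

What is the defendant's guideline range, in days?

Base offense level for vandalism: 30.
R1 applies (level before this adjustment is 30 ≥ 26, so +3): 30 + 3 = 33.
R2 applies (level before this adjustment is 33 ≥ 27, so +6): 33 + 6 = 39.
R3 applies: 39 − 1 = 38.
R4 applies: 38 + 3 = 41.
R5 applies: 41 + 3 = 44.
R6 applies: 44 − 3 = 41.
Level 41 exceeds the maximum of 32; capped at 32.
Final offense level: 32.
Criminal history: 8 prior points → Category 3 (8-11).
Level 32 falls in the 28-32 band.
Grid: Level 28-32 × Category 3 = 1650-1950 days.

1650-1950 days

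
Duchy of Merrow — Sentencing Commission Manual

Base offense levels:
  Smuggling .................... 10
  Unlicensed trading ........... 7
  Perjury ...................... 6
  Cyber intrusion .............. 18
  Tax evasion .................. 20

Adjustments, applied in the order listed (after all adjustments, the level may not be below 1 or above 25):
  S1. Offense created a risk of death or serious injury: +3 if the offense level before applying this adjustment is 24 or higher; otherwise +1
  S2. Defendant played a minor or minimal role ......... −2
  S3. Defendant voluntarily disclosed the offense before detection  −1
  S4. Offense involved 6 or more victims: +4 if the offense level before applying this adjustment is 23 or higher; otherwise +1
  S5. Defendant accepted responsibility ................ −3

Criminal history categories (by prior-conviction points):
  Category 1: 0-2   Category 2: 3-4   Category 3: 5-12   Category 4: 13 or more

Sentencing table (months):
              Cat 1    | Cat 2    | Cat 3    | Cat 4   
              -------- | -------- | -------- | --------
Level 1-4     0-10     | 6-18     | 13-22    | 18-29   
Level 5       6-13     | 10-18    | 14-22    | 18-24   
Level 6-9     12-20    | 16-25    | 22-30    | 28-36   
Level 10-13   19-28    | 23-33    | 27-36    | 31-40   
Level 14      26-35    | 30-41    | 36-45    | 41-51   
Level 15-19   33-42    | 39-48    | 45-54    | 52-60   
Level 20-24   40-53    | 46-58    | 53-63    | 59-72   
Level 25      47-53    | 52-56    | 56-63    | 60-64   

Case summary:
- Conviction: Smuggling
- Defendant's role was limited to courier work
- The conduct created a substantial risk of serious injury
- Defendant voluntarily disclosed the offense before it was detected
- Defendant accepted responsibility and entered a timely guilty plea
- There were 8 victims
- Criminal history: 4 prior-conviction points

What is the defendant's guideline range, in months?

Base offense level for smuggling: 10.
S1 applies (level before this adjustment is 10 < 24, so +1): 10 + 1 = 11.
S2 applies: 11 − 2 = 9.
S3 applies: 9 − 1 = 8.
S4 applies (level before this adjustment is 8 < 23, so +1): 8 + 1 = 9.
S5 applies: 9 − 3 = 6.
Final offense level: 6.
Criminal history: 4 prior points → Category 2 (3-4).
Level 6 falls in the 6-9 band.
Grid: Level 6-9 × Category 2 = 16-25 months.

16-25 months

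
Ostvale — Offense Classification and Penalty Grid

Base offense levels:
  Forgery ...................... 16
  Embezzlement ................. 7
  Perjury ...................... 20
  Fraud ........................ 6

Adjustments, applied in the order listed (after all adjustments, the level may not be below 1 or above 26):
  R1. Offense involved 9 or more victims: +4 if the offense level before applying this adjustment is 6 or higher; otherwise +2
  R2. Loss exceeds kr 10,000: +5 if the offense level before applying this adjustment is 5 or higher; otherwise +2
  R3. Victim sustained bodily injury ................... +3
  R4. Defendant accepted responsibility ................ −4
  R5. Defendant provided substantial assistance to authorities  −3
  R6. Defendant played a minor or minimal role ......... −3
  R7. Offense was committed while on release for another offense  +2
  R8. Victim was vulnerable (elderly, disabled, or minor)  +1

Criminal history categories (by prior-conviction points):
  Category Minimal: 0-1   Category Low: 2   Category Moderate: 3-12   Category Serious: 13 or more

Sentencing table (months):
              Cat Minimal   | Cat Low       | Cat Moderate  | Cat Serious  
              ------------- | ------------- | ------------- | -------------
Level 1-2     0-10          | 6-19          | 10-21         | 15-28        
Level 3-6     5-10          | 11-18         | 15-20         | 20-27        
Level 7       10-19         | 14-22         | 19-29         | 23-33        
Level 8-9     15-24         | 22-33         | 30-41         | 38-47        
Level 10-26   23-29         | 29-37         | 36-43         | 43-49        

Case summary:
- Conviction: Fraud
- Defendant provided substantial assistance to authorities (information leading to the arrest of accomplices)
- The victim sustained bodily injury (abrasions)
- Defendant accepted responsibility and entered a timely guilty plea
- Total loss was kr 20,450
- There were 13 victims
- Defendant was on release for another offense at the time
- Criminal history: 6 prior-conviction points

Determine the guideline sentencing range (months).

36-43 months

Base offense level for fraud: 6.
R1 applies (level before this adjustment is 6 ≥ 6, so +4): 6 + 4 = 10.
R2 applies (level before this adjustment is 10 ≥ 5, so +5): 10 + 5 = 15.
R3 applies: 15 + 3 = 18.
R4 applies: 18 − 4 = 14.
R5 applies: 14 − 3 = 11.
R6 does not apply.
R7 applies: 11 + 2 = 13.
R8 does not apply.
Final offense level: 13.
Criminal history: 6 prior points → Category Moderate (3-12).
Level 13 falls in the 10-26 band.
Grid: Level 10-26 × Category Moderate = 36-43 months.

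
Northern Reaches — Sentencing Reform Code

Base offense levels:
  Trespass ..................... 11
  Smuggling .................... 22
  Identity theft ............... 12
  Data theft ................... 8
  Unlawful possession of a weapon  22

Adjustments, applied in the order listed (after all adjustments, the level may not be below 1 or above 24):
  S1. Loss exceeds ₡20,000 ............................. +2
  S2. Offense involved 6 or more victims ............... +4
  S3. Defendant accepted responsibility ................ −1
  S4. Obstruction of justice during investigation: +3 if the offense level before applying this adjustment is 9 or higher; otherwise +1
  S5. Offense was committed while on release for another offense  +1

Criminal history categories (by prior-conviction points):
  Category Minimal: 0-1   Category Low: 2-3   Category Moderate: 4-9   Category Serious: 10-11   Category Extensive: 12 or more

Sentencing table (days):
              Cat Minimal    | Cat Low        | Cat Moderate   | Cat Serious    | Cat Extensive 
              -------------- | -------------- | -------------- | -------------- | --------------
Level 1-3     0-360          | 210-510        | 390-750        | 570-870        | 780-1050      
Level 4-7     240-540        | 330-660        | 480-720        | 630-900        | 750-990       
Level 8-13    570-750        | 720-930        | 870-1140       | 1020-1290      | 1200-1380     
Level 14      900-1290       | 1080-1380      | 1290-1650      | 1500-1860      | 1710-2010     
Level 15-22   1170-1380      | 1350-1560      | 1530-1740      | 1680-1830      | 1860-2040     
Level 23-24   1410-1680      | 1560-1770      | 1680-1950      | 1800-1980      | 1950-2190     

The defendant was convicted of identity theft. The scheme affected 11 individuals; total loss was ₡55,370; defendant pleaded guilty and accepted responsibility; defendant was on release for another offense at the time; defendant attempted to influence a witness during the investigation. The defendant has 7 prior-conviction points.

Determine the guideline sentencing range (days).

1530-1740 days

Base offense level for identity theft: 12.
S1 applies: 12 + 2 = 14.
S2 applies: 14 + 4 = 18.
S3 applies: 18 − 1 = 17.
S4 applies (level before this adjustment is 17 ≥ 9, so +3): 17 + 3 = 20.
S5 applies: 20 + 1 = 21.
Final offense level: 21.
Criminal history: 7 prior points → Category Moderate (4-9).
Level 21 falls in the 15-22 band.
Grid: Level 15-22 × Category Moderate = 1530-1740 days.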